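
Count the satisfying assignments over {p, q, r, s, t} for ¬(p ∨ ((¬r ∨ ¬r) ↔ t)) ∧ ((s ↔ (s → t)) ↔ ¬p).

2

Initial set: {T (¬(p ∨ ((¬r ∨ ¬r) ↔ t)) ∧ ((s ↔ (s → t)) ↔ ¬p))}.
T (¬(p ∨ ((¬r ∨ ¬r) ↔ t)) ∧ ((s ↔ (s → t)) ↔ ¬p)): α-rule — add T ¬(p ∨ ((¬r ∨ ¬r) ↔ t)), T ((s ↔ (s → t)) ↔ ¬p).
T ¬(p ∨ ((¬r ∨ ¬r) ↔ t)): α-rule — add F p, F ((¬r ∨ ¬r) ↔ t).
T ((s ↔ (s → t)) ↔ ¬p): β-rule — branch into T (s ↔ (s → t)), T ¬p  //  F (s ↔ (s → t)), F ¬p.
  branch 1 (add T (s ↔ (s → t)), T ¬p):
    F ((¬r ∨ ¬r) ↔ t): β-rule — branch into T (¬r ∨ ¬r), F t  //  F (¬r ∨ ¬r), T t.
      branch 1.1 (add T (¬r ∨ ¬r), F t):
        T (s ↔ (s → t)): β-rule — branch into T s, T (s → t)  //  F s, F (s → t).
          branch 1.1.1 (add T s, T (s → t)):
            T (¬r ∨ ¬r): β-rule — branch into T ¬r  //  T ¬r.
              branch 1.1.1.1 (add T ¬r):
                T (s → t): β-rule — branch into F s  //  T t.
                  branch 1.1.1.1.1 (add F s):
                    × closes — contains both s and ¬s.
                  branch 1.1.1.1.2 (add T t):
                    × closes — contains both t and ¬t.
              branch 1.1.1.2 (add T ¬r):
                T (s → t): β-rule — branch into F s  //  T t.
                  branch 1.1.1.2.1 (add F s):
                    × closes — contains both s and ¬s.
                  branch 1.1.1.2.2 (add T t):
                    × closes — contains both t and ¬t.
          branch 1.1.2 (add F s, F (s → t)):
            F (s → t): α-rule — add T s, F t.
            × closes — contains both s and ¬s.
      branch 1.2 (add F (¬r ∨ ¬r), T t):
        F (¬r ∨ ¬r): α-rule — add F ¬r, F ¬r.
        T (s ↔ (s → t)): β-rule — branch into T s, T (s → t)  //  F s, F (s → t).
          branch 1.2.1 (add T s, T (s → t)):
            T (s → t): β-rule — branch into F s  //  T t.
              branch 1.2.1.1 (add F s):
                × closes — contains both s and ¬s.
              branch 1.2.1.2 (add T t):
                ○ open, literals {p=F, r=T, s=T, t=T}.
          branch 1.2.2 (add F s, F (s → t)):
            F (s → t): α-rule — add T s, F t.
            × closes — contains both s and ¬s.
  branch 2 (add F (s ↔ (s → t)), F ¬p):
    × closes — contains both p and ¬p.
8 branches closed, 1 open.
Each open branch fixes some atoms; the unmentioned ones are free. Counting distinct full assignments: branch {p=F, r=T, s=T, t=T} (q) contributes 2 new. Total: 2.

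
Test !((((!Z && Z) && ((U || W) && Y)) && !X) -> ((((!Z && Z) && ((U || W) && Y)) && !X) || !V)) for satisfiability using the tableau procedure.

Unsatisfiable

Initial set: {!((((!Z && Z) && ((U || W) && Y)) && !X) -> ((((!Z && Z) && ((U || W) && Y)) && !X) || !V))}.
!((((!Z && Z) && ((U || W) && Y)) && !X) -> ((((!Z && Z) && ((U || W) && Y)) && !X) || !V)): α-rule — add (((!Z && Z) && ((U || W) && Y)) && !X), !((((!Z && Z) && ((U || W) && Y)) && !X) || !V).
(((!Z && Z) && ((U || W) && Y)) && !X): α-rule — add ((!Z && Z) && ((U || W) && Y)), !X.
!((((!Z && Z) && ((U || W) && Y)) && !X) || !V): α-rule — add !(((!Z && Z) && ((U || W) && Y)) && !X), !!V.
((!Z && Z) && ((U || W) && Y)): α-rule — add (!Z && Z), ((U || W) && Y).
(!Z && Z): α-rule — add !Z, Z.
× closes — contains both Z and !Z.
All 1 branch closes.
Every branch closed; the formula is unsatisfiable.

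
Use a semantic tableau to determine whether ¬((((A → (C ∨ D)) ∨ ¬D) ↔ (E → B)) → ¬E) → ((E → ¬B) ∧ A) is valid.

Assume the negation and expand:
Initial set: {¬(¬((((A → (C ∨ D)) ∨ ¬D) ↔ (E → B)) → ¬E) → ((E → ¬B) ∧ A))}.
¬(¬((((A → (C ∨ D)) ∨ ¬D) ↔ (E → B)) → ¬E) → ((E → ¬B) ∧ A)): α-rule — add ¬((((A → (C ∨ D)) ∨ ¬D) ↔ (E → B)) → ¬E), ¬((E → ¬B) ∧ A).
¬((((A → (C ∨ D)) ∨ ¬D) ↔ (E → B)) → ¬E): α-rule — add (((A → (C ∨ D)) ∨ ¬D) ↔ (E → B)), ¬¬E.
¬((E → ¬B) ∧ A): β-rule — branch into ¬(E → ¬B)  //  ¬A.
  branch 1 (add ¬(E → ¬B)):
    ¬(E → ¬B): α-rule — add E, ¬¬B.
    (((A → (C ∨ D)) ∨ ¬D) ↔ (E → B)): β-rule — branch into ((A → (C ∨ D)) ∨ ¬D), (E → B)  //  ¬((A → (C ∨ D)) ∨ ¬D), ¬(E → B).
      branch 1.1 (add ((A → (C ∨ D)) ∨ ¬D), (E → B)):
        ((A → (C ∨ D)) ∨ ¬D): β-rule — branch into (A → (C ∨ D))  //  ¬D.
          branch 1.1.1 (add (A → (C ∨ D))):
            (E → B): β-rule — branch into ¬E  //  B.
              branch 1.1.1.1 (add ¬E):
                × closes — contains both E and ¬E.
              branch 1.1.1.2 (add B):
                (A → (C ∨ D)): β-rule — branch into ¬A  //  (C ∨ D).
                  branch 1.1.1.2.1 (add ¬A):
                    ○ open, literals {A=false, B=true, E=true}.
                  branch 1.1.1.2.2 (add (C ∨ D)):
                    (C ∨ D): β-rule — branch into C  //  D.
                      branch 1.1.1.2.2.1 (add C):
                        ○ open, literals {B=true, C=true, E=true}.
                      branch 1.1.1.2.2.2 (add D):
                        ○ open, literals {B=true, D=true, E=true}.
          branch 1.1.2 (add ¬D):
            (E → B): β-rule — branch into ¬E  //  B.
              branch 1.1.2.1 (add ¬E):
                × closes — contains both E and ¬E.
              branch 1.1.2.2 (add B):
                ○ open, literals {B=true, D=false, E=true}.
      branch 1.2 (add ¬((A → (C ∨ D)) ∨ ¬D), ¬(E → B)):
        ¬((A → (C ∨ D)) ∨ ¬D): α-rule — add ¬(A → (C ∨ D)), ¬¬D.
        ¬(E → B): α-rule — add E, ¬B.
        × closes — contains both B and ¬B.
  branch 2 (add ¬A):
    (((A → (C ∨ D)) ∨ ¬D) ↔ (E → B)): β-rule — branch into ((A → (C ∨ D)) ∨ ¬D), (E → B)  //  ¬((A → (C ∨ D)) ∨ ¬D), ¬(E → B).
      branch 2.1 (add ((A → (C ∨ D)) ∨ ¬D), (E → B)):
        ((A → (C ∨ D)) ∨ ¬D): β-rule — branch into (A → (C ∨ D))  //  ¬D.
          branch 2.1.1 (add (A → (C ∨ D))):
            (E → B): β-rule — branch into ¬E  //  B.
              branch 2.1.1.1 (add ¬E):
                × closes — contains both E and ¬E.
              branch 2.1.1.2 (add B):
                (A → (C ∨ D)): β-rule — branch into ¬A  //  (C ∨ D).
                  branch 2.1.1.2.1 (add ¬A):
                    ○ open, literals {A=false, B=true, E=true}.
                  branch 2.1.1.2.2 (add (C ∨ D)):
                    (C ∨ D): β-rule — branch into C  //  D.
                      branch 2.1.1.2.2.1 (add C):
                        ○ open, literals {A=false, B=true, C=true, E=true}.
                      branch 2.1.1.2.2.2 (add D):
                        ○ open, literals {A=false, B=true, D=true, E=true}.
          branch 2.1.2 (add ¬D):
            (E → B): β-rule — branch into ¬E  //  B.
              branch 2.1.2.1 (add ¬E):
                × closes — contains both E and ¬E.
              branch 2.1.2.2 (add B):
                ○ open, literals {A=false, B=true, D=false, E=true}.
      branch 2.2 (add ¬((A → (C ∨ D)) ∨ ¬D), ¬(E → B)):
        ¬((A → (C ∨ D)) ∨ ¬D): α-rule — add ¬(A → (C ∨ D)), ¬¬D.
        ¬(E → B): α-rule — add E, ¬B.
        ¬(A → (C ∨ D)): α-rule — add A, ¬(C ∨ D).
        × closes — contains both A and ¬A.
6 branches closed, 8 open.
An open branch gives a countermodel: A=false, B=true, E=true (unmentioned atoms arbitrary); under it the original formula is false.

Not valid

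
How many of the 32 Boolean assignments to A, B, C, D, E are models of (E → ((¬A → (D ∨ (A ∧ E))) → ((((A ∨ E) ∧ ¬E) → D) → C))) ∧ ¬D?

Initial set: {((E → ((¬A → (D ∨ (A ∧ E))) → ((((A ∨ E) ∧ ¬E) → D) → C))) ∧ ¬D)}.
((E → ((¬A → (D ∨ (A ∧ E))) → ((((A ∨ E) ∧ ¬E) → D) → C))) ∧ ¬D): α-rule — add (E → ((¬A → (D ∨ (A ∧ E))) → ((((A ∨ E) ∧ ¬E) → D) → C))), ¬D.
(E → ((¬A → (D ∨ (A ∧ E))) → ((((A ∨ E) ∧ ¬E) → D) → C))): β-rule — branch into ¬E  //  ((¬A → (D ∨ (A ∧ E))) → ((((A ∨ E) ∧ ¬E) → D) → C)).
  branch 1 (add ¬E):
    ○ open, literals {D=F, E=F}.
  branch 2 (add ((¬A → (D ∨ (A ∧ E))) → ((((A ∨ E) ∧ ¬E) → D) → C))):
    ((¬A → (D ∨ (A ∧ E))) → ((((A ∨ E) ∧ ¬E) → D) → C)): β-rule — branch into ¬(¬A → (D ∨ (A ∧ E)))  //  ((((A ∨ E) ∧ ¬E) → D) → C).
      branch 2.1 (add ¬(¬A → (D ∨ (A ∧ E)))):
        ¬(¬A → (D ∨ (A ∧ E))): α-rule — add ¬A, ¬(D ∨ (A ∧ E)).
        ¬(D ∨ (A ∧ E)): α-rule — add ¬D, ¬(A ∧ E).
        ¬(A ∧ E): β-rule — branch into ¬A  //  ¬E.
          branch 2.1.1 (add ¬A):
            ○ open, literals {A=F, D=F}.
          branch 2.1.2 (add ¬E):
            ○ open, literals {A=F, D=F, E=F}.
      branch 2.2 (add ((((A ∨ E) ∧ ¬E) → D) → C)):
        ((((A ∨ E) ∧ ¬E) → D) → C): β-rule — branch into ¬(((A ∨ E) ∧ ¬E) → D)  //  C.
          branch 2.2.1 (add ¬(((A ∨ E) ∧ ¬E) → D)):
            ¬(((A ∨ E) ∧ ¬E) → D): α-rule — add ((A ∨ E) ∧ ¬E), ¬D.
            ((A ∨ E) ∧ ¬E): α-rule — add (A ∨ E), ¬E.
            (A ∨ E): β-rule — branch into A  //  E.
              branch 2.2.1.1 (add A):
                ○ open, literals {A=T, D=F, E=F}.
              branch 2.2.1.2 (add E):
                × closes — contains both E and ¬E.
          branch 2.2.2 (add C):
            ○ open, literals {C=T, D=F}.
1 branch closed, 5 open.
Each open branch fixes some atoms; the unmentioned ones are free. Counting distinct full assignments: branch {D=F, E=F} (A, B, C) contributes 8 new; branch {A=F, D=F} (B, C, E) contributes 4 new; branch {A=F, D=F, E=F} (B, C) contributes 0 new; branch {A=T, D=F, E=F} (B, C) contributes 0 new; branch {C=T, D=F} (A, B, E) contributes 2 new. Total: 14.

14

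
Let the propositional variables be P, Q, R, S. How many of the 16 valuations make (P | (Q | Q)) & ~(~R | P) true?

Initial set: {((P | (Q | Q)) & ~(~R | P))}.
((P | (Q | Q)) & ~(~R | P)): α-rule — add (P | (Q | Q)), ~(~R | P).
~(~R | P): α-rule — add ~~R, ~P.
(P | (Q | Q)): β-rule — branch into P  //  (Q | Q).
  branch 1 (add P):
    × closes — contains both P and ~P.
  branch 2 (add (Q | Q)):
    (Q | Q): β-rule — branch into Q  //  Q.
      branch 2.1 (add Q):
        ○ open, literals {P=F, Q=T, R=T}.
      branch 2.2 (add Q):
        ○ open, literals {P=F, Q=T, R=T}.
1 branch closed, 2 open.
Each open branch fixes some atoms; the unmentioned ones are free. Counting distinct full assignments: branch {P=F, Q=T, R=T} (S) contributes 2 new; branch {P=F, Q=T, R=T} (S) contributes 0 new. Total: 2.

2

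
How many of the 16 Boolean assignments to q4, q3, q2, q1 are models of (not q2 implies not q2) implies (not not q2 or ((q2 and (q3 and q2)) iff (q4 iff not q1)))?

Initial set: {((not q2 implies not q2) implies (not not q2 or ((q2 and (q3 and q2)) iff (q4 iff not q1))))}.
((not q2 implies not q2) implies (not not q2 or ((q2 and (q3 and q2)) iff (q4 iff not q1)))): β-rule — branch into not (not q2 implies not q2)  //  (not not q2 or ((q2 and (q3 and q2)) iff (q4 iff not q1))).
  branch 1 (add not (not q2 implies not q2)):
    not (not q2 implies not q2): α-rule — add not q2, not not q2.
    × closes — contains both q2 and not q2.
  branch 2 (add (not not q2 or ((q2 and (q3 and q2)) iff (q4 iff not q1)))):
    (not not q2 or ((q2 and (q3 and q2)) iff (q4 iff not q1))): β-rule — branch into not not q2  //  ((q2 and (q3 and q2)) iff (q4 iff not q1)).
      branch 2.1 (add not not q2):
        not not q2: drop double negation, giving q2.
        ○ open, literals {q2=1}.
      branch 2.2 (add ((q2 and (q3 and q2)) iff (q4 iff not q1))):
        ((q2 and (q3 and q2)) iff (q4 iff not q1)): β-rule — branch into (q2 and (q3 and q2)), (q4 iff not q1)  //  not (q2 and (q3 and q2)), not (q4 iff not q1).
          branch 2.2.1 (add (q2 and (q3 and q2)), (q4 iff not q1)):
            (q2 and (q3 and q2)): α-rule — add q2, (q3 and q2).
            (q3 and q2): α-rule — add q3, q2.
            (q4 iff not q1): β-rule — branch into q4, not q1  //  not q4, not not q1.
              branch 2.2.1.1 (add q4, not q1):
                ○ open, literals {q1=0, q2=1, q3=1, q4=1}.
              branch 2.2.1.2 (add not q4, not not q1):
                ○ open, literals {q1=1, q2=1, q3=1, q4=0}.
          branch 2.2.2 (add not (q2 and (q3 and q2)), not (q4 iff not q1)):
            not (q2 and (q3 and q2)): β-rule — branch into not q2  //  not (q3 and q2).
              branch 2.2.2.1 (add not q2):
                not (q4 iff not q1): β-rule — branch into q4, not not q1  //  not q4, not q1.
                  branch 2.2.2.1.1 (add q4, not not q1):
                    ○ open, literals {q1=1, q2=0, q4=1}.
                  branch 2.2.2.1.2 (add not q4, not q1):
                    ○ open, literals {q1=0, q2=0, q4=0}.
              branch 2.2.2.2 (add not (q3 and q2)):
                not (q4 iff not q1): β-rule — branch into q4, not not q1  //  not q4, not q1.
                  branch 2.2.2.2.1 (add q4, not not q1):
                    not (q3 and q2): β-rule — branch into not q3  //  not q2.
                      branch 2.2.2.2.1.1 (add not q3):
                        ○ open, literals {q1=1, q3=0, q4=1}.
                      branch 2.2.2.2.1.2 (add not q2):
                        ○ open, literals {q1=1, q2=0, q4=1}.
                  branch 2.2.2.2.2 (add not q4, not q1):
                    not (q3 and q2): β-rule — branch into not q3  //  not q2.
                      branch 2.2.2.2.2.1 (add not q3):
                        ○ open, literals {q1=0, q3=0, q4=0}.
                      branch 2.2.2.2.2.2 (add not q2):
                        ○ open, literals {q1=0, q2=0, q4=0}.
1 branch closed, 9 open.
Each open branch fixes some atoms; the unmentioned ones are free. Counting distinct full assignments: branch {q2=1} (q4, q3, q1) contributes 8 new; branch {q1=0, q2=1, q3=1, q4=1} (none free) contributes 0 new; branch {q1=1, q2=1, q3=1, q4=0} (none free) contributes 0 new; branch {q1=1, q2=0, q4=1} (q3) contributes 2 new; branch {q1=0, q2=0, q4=0} (q3) contributes 2 new; branch {q1=1, q3=0, q4=1} (q2) contributes 0 new; branch {q1=1, q2=0, q4=1} (q3) contributes 0 new; branch {q1=0, q3=0, q4=0} (q2) contributes 0 new; branch {q1=0, q2=0, q4=0} (q3) contributes 0 new. Total: 12.

12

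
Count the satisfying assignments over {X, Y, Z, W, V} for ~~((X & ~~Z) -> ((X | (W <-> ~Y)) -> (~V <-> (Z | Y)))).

28

Initial set: {~~((X & ~~Z) -> ((X | (W <-> ~Y)) -> (~V <-> (Z | Y))))}.
~~((X & ~~Z) -> ((X | (W <-> ~Y)) -> (~V <-> (Z | Y)))): drop double negation, giving ((X & ~~Z) -> ((X | (W <-> ~Y)) -> (~V <-> (Z | Y)))).
((X & ~~Z) -> ((X | (W <-> ~Y)) -> (~V <-> (Z | Y)))): β-rule — branch into ~(X & ~~Z)  //  ((X | (W <-> ~Y)) -> (~V <-> (Z | Y))).
  branch 1 (add ~(X & ~~Z)):
    ~(X & ~~Z): β-rule — branch into ~X  //  ~~~Z.
      branch 1.1 (add ~X):
        ○ open, literals {X=F}.
      branch 1.2 (add ~~~Z):
        ~~~Z: drop double negation, giving ~Z.
        ○ open, literals {Z=F}.
  branch 2 (add ((X | (W <-> ~Y)) -> (~V <-> (Z | Y)))):
    ((X | (W <-> ~Y)) -> (~V <-> (Z | Y))): β-rule — branch into ~(X | (W <-> ~Y))  //  (~V <-> (Z | Y)).
      branch 2.1 (add ~(X | (W <-> ~Y))):
        ~(X | (W <-> ~Y)): α-rule — add ~X, ~(W <-> ~Y).
        ~(W <-> ~Y): β-rule — branch into W, ~~Y  //  ~W, ~Y.
          branch 2.1.1 (add W, ~~Y):
            ○ open, literals {W=T, X=F, Y=T}.
          branch 2.1.2 (add ~W, ~Y):
            ○ open, literals {W=F, X=F, Y=F}.
      branch 2.2 (add (~V <-> (Z | Y))):
        (~V <-> (Z | Y)): β-rule — branch into ~V, (Z | Y)  //  ~~V, ~(Z | Y).
          branch 2.2.1 (add ~V, (Z | Y)):
            (Z | Y): β-rule — branch into Z  //  Y.
              branch 2.2.1.1 (add Z):
                ○ open, literals {V=F, Z=T}.
              branch 2.2.1.2 (add Y):
                ○ open, literals {V=F, Y=T}.
          branch 2.2.2 (add ~~V, ~(Z | Y)):
            ~(Z | Y): α-rule — add ~Z, ~Y.
            ○ open, literals {V=T, Y=F, Z=F}.
0 branches closed, 7 open.
Each open branch fixes some atoms; the unmentioned ones are free. Counting distinct full assignments: branch {X=F} (Y, Z, W, V) contributes 16 new; branch {Z=F} (X, Y, W, V) contributes 8 new; branch {W=T, X=F, Y=T} (Z, V) contributes 0 new; branch {W=F, X=F, Y=F} (Z, V) contributes 0 new; branch {V=F, Z=T} (X, Y, W) contributes 4 new; branch {V=F, Y=T} (X, Z, W) contributes 0 new; branch {V=T, Y=F, Z=F} (X, W) contributes 0 new. Total: 28.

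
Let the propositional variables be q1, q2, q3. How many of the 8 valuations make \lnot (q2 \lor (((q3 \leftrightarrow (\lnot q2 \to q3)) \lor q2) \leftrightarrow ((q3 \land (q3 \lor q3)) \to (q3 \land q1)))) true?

Initial set: {\lnot (q2 \lor (((q3 \leftrightarrow (\lnot q2 \to q3)) \lor q2) \leftrightarrow ((q3 \land (q3 \lor q3)) \to (q3 \land q1))))}.
\lnot (q2 \lor (((q3 \leftrightarrow (\lnot q2 \to q3)) \lor q2) \leftrightarrow ((q3 \land (q3 \lor q3)) \to (q3 \land q1)))): α-rule — add \lnot q2, \lnot (((q3 \leftrightarrow (\lnot q2 \to q3)) \lor q2) \leftrightarrow ((q3 \land (q3 \lor q3)) \to (q3 \land q1))).
\lnot (((q3 \leftrightarrow (\lnot q2 \to q3)) \lor q2) \leftrightarrow ((q3 \land (q3 \lor q3)) \to (q3 \land q1))): β-rule — branch into ((q3 \leftrightarrow (\lnot q2 \to q3)) \lor q2), \lnot ((q3 \land (q3 \lor q3)) \to (q3 \land q1))  //  \lnot ((q3 \leftrightarrow (\lnot q2 \to q3)) \lor q2), ((q3 \land (q3 \lor q3)) \to (q3 \land q1)).
  branch 1 (add ((q3 \leftrightarrow (\lnot q2 \to q3)) \lor q2), \lnot ((q3 \land (q3 \lor q3)) \to (q3 \land q1))):
    \lnot ((q3 \land (q3 \lor q3)) \to (q3 \land q1)): α-rule — add (q3 \land (q3 \lor q3)), \lnot (q3 \land q1).
    (q3 \land (q3 \lor q3)): α-rule — add q3, (q3 \lor q3).
    ((q3 \leftrightarrow (\lnot q2 \to q3)) \lor q2): β-rule — branch into (q3 \leftrightarrow (\lnot q2 \to q3))  //  q2.
      branch 1.1 (add (q3 \leftrightarrow (\lnot q2 \to q3))):
        \lnot (q3 \land q1): β-rule — branch into \lnot q3  //  \lnot q1.
          branch 1.1.1 (add \lnot q3):
            × closes — contains both q3 and \lnot q3.
          branch 1.1.2 (add \lnot q1):
            (q3 \lor q3): β-rule — branch into q3  //  q3.
              branch 1.1.2.1 (add q3):
                (q3 \leftrightarrow (\lnot q2 \to q3)): β-rule — branch into q3, (\lnot q2 \to q3)  //  \lnot q3, \lnot (\lnot q2 \to q3).
                  branch 1.1.2.1.1 (add q3, (\lnot q2 \to q3)):
                    (\lnot q2 \to q3): β-rule — branch into \lnot \lnot q2  //  q3.
                      branch 1.1.2.1.1.1 (add \lnot \lnot q2):
                        × closes — contains both q2 and \lnot q2.
                      branch 1.1.2.1.1.2 (add q3):
                        ○ open, literals {q1=false, q2=false, q3=true}.
                  branch 1.1.2.1.2 (add \lnot q3, \lnot (\lnot q2 \to q3)):
                    × closes — contains both q3 and \lnot q3.
              branch 1.1.2.2 (add q3):
                (q3 \leftrightarrow (\lnot q2 \to q3)): β-rule — branch into q3, (\lnot q2 \to q3)  //  \lnot q3, \lnot (\lnot q2 \to q3).
                  branch 1.1.2.2.1 (add q3, (\lnot q2 \to q3)):
                    (\lnot q2 \to q3): β-rule — branch into \lnot \lnot q2  //  q3.
                      branch 1.1.2.2.1.1 (add \lnot \lnot q2):
                        × closes — contains both q2 and \lnot q2.
                      branch 1.1.2.2.1.2 (add q3):
                        ○ open, literals {q1=false, q2=false, q3=true}.
                  branch 1.1.2.2.2 (add \lnot q3, \lnot (\lnot q2 \to q3)):
                    × closes — contains both q3 and \lnot q3.
      branch 1.2 (add q2):
        × closes — contains both q2 and \lnot q2.
  branch 2 (add \lnot ((q3 \leftrightarrow (\lnot q2 \to q3)) \lor q2), ((q3 \land (q3 \lor q3)) \to (q3 \land q1))):
    \lnot ((q3 \leftrightarrow (\lnot q2 \to q3)) \lor q2): α-rule — add \lnot (q3 \leftrightarrow (\lnot q2 \to q3)), \lnot q2.
    ((q3 \land (q3 \lor q3)) \to (q3 \land q1)): β-rule — branch into \lnot (q3 \land (q3 \lor q3))  //  (q3 \land q1).
      branch 2.1 (add \lnot (q3 \land (q3 \lor q3))):
        \lnot (q3 \leftrightarrow (\lnot q2 \to q3)): β-rule — branch into q3, \lnot (\lnot q2 \to q3)  //  \lnot q3, (\lnot q2 \to q3).
          branch 2.1.1 (add q3, \lnot (\lnot q2 \to q3)):
            \lnot (\lnot q2 \to q3): α-rule — add \lnot q2, \lnot q3.
            × closes — contains both q3 and \lnot q3.
          branch 2.1.2 (add \lnot q3, (\lnot q2 \to q3)):
            \lnot (q3 \land (q3 \lor q3)): β-rule — branch into \lnot q3  //  \lnot (q3 \lor q3).
              branch 2.1.2.1 (add \lnot q3):
                (\lnot q2 \to q3): β-rule — branch into \lnot \lnot q2  //  q3.
                  branch 2.1.2.1.1 (add \lnot \lnot q2):
                    × closes — contains both q2 and \lnot q2.
                  branch 2.1.2.1.2 (add q3):
                    × closes — contains both q3 and \lnot q3.
              branch 2.1.2.2 (add \lnot (q3 \lor q3)):
                \lnot (q3 \lor q3): α-rule — add \lnot q3, \lnot q3.
                (\lnot q2 \to q3): β-rule — branch into \lnot \lnot q2  //  q3.
                  branch 2.1.2.2.1 (add \lnot \lnot q2):
                    × closes — contains both q2 and \lnot q2.
                  branch 2.1.2.2.2 (add q3):
                    × closes — contains both q3 and \lnot q3.
      branch 2.2 (add (q3 \land q1)):
        (q3 \land q1): α-rule — add q3, q1.
        \lnot (q3 \leftrightarrow (\lnot q2 \to q3)): β-rule — branch into q3, \lnot (\lnot q2 \to q3)  //  \lnot q3, (\lnot q2 \to q3).
          branch 2.2.1 (add q3, \lnot (\lnot q2 \to q3)):
            \lnot (\lnot q2 \to q3): α-rule — add \lnot q2, \lnot q3.
            × closes — contains both q3 and \lnot q3.
          branch 2.2.2 (add \lnot q3, (\lnot q2 \to q3)):
            × closes — contains both q3 and \lnot q3.
13 branches closed, 2 open.
Each open branch fixes some atoms; the unmentioned ones are free. Counting distinct full assignments: branch {q1=false, q2=false, q3=true} (none free) contributes 1 new; branch {q1=false, q2=false, q3=true} (none free) contributes 0 new. Total: 1.

1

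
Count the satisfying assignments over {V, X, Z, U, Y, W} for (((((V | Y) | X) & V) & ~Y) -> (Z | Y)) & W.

Initial set: {((((((V | Y) | X) & V) & ~Y) -> (Z | Y)) & W)}.
((((((V | Y) | X) & V) & ~Y) -> (Z | Y)) & W): α-rule — add (((((V | Y) | X) & V) & ~Y) -> (Z | Y)), W.
(((((V | Y) | X) & V) & ~Y) -> (Z | Y)): β-rule — branch into ~((((V | Y) | X) & V) & ~Y)  //  (Z | Y).
  branch 1 (add ~((((V | Y) | X) & V) & ~Y)):
    ~((((V | Y) | X) & V) & ~Y): β-rule — branch into ~(((V | Y) | X) & V)  //  ~~Y.
      branch 1.1 (add ~(((V | Y) | X) & V)):
        ~(((V | Y) | X) & V): β-rule — branch into ~((V | Y) | X)  //  ~V.
          branch 1.1.1 (add ~((V | Y) | X)):
            ~((V | Y) | X): α-rule — add ~(V | Y), ~X.
            ~(V | Y): α-rule — add ~V, ~Y.
            ○ open, literals {V=0, W=1, X=0, Y=0}.
          branch 1.1.2 (add ~V):
            ○ open, literals {V=0, W=1}.
      branch 1.2 (add ~~Y):
        ○ open, literals {W=1, Y=1}.
  branch 2 (add (Z | Y)):
    (Z | Y): β-rule — branch into Z  //  Y.
      branch 2.1 (add Z):
        ○ open, literals {W=1, Z=1}.
      branch 2.2 (add Y):
        ○ open, literals {W=1, Y=1}.
0 branches closed, 5 open.
Each open branch fixes some atoms; the unmentioned ones are free. Counting distinct full assignments: branch {V=0, W=1, X=0, Y=0} (Z, U) contributes 4 new; branch {V=0, W=1} (X, Z, U, Y) contributes 12 new; branch {W=1, Y=1} (V, X, Z, U) contributes 8 new; branch {W=1, Z=1} (V, X, U, Y) contributes 4 new; branch {W=1, Y=1} (V, X, Z, U) contributes 0 new. Total: 28.

28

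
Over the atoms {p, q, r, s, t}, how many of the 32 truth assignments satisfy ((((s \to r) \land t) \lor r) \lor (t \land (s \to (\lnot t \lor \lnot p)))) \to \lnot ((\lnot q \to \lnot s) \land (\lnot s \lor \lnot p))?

17

Initial set: {T (((((s \to r) \land t) \lor r) \lor (t \land (s \to (\lnot t \lor \lnot p)))) \to \lnot ((\lnot q \to \lnot s) \land (\lnot s \lor \lnot p)))}.
T (((((s \to r) \land t) \lor r) \lor (t \land (s \to (\lnot t \lor \lnot p)))) \to \lnot ((\lnot q \to \lnot s) \land (\lnot s \lor \lnot p))): β-rule — branch into F ((((s \to r) \land t) \lor r) \lor (t \land (s \to (\lnot t \lor \lnot p))))  //  T \lnot ((\lnot q \to \lnot s) \land (\lnot s \lor \lnot p)).
  branch 1 (add F ((((s \to r) \land t) \lor r) \lor (t \land (s \to (\lnot t \lor \lnot p))))):
    F ((((s \to r) \land t) \lor r) \lor (t \land (s \to (\lnot t \lor \lnot p)))): α-rule — add F (((s \to r) \land t) \lor r), F (t \land (s \to (\lnot t \lor \lnot p))).
    F (((s \to r) \land t) \lor r): α-rule — add F ((s \to r) \land t), F r.
    F (t \land (s \to (\lnot t \lor \lnot p))): β-rule — branch into F t  //  F (s \to (\lnot t \lor \lnot p)).
      branch 1.1 (add F t):
        F ((s \to r) \land t): β-rule — branch into F (s \to r)  //  F t.
          branch 1.1.1 (add F (s \to r)):
            F (s \to r): α-rule — add T s, F r.
            ○ open, literals {r=false, s=true, t=false}.
          branch 1.1.2 (add F t):
            ○ open, literals {r=false, t=false}.
      branch 1.2 (add F (s \to (\lnot t \lor \lnot p))):
        F (s \to (\lnot t \lor \lnot p)): α-rule — add T s, F (\lnot t \lor \lnot p).
        F (\lnot t \lor \lnot p): α-rule — add F \lnot t, F \lnot p.
        F ((s \to r) \land t): β-rule — branch into F (s \to r)  //  F t.
          branch 1.2.1 (add F (s \to r)):
            F (s \to r): α-rule — add T s, F r.
            ○ open, literals {p=true, r=false, s=true, t=true}.
          branch 1.2.2 (add F t):
            × closes — contains both t and \lnot t.
  branch 2 (add T \lnot ((\lnot q \to \lnot s) \land (\lnot s \lor \lnot p))):
    T \lnot ((\lnot q \to \lnot s) \land (\lnot s \lor \lnot p)): β-rule — branch into F (\lnot q \to \lnot s)  //  F (\lnot s \lor \lnot p).
      branch 2.1 (add F (\lnot q \to \lnot s)):
        F (\lnot q \to \lnot s): α-rule — add T \lnot q, F \lnot s.
        ○ open, literals {q=false, s=true}.
      branch 2.2 (add F (\lnot s \lor \lnot p)):
        F (\lnot s \lor \lnot p): α-rule — add F \lnot s, F \lnot p.
        ○ open, literals {p=true, s=true}.
1 branch closed, 5 open.
Each open branch fixes some atoms; the unmentioned ones are free. Counting distinct full assignments: branch {r=false, s=true, t=false} (p, q) contributes 4 new; branch {r=false, t=false} (p, q, s) contributes 4 new; branch {p=true, r=false, s=true, t=true} (q) contributes 2 new; branch {q=false, s=true} (p, r, t) contributes 5 new; branch {p=true, s=true} (q, r, t) contributes 2 new. Total: 17.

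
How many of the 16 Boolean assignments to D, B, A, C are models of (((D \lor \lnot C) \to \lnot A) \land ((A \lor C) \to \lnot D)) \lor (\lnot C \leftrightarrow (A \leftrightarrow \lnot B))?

12

Initial set: {((((D \lor \lnot C) \to \lnot A) \land ((A \lor C) \to \lnot D)) \lor (\lnot C \leftrightarrow (A \leftrightarrow \lnot B)))}.
((((D \lor \lnot C) \to \lnot A) \land ((A \lor C) \to \lnot D)) \lor (\lnot C \leftrightarrow (A \leftrightarrow \lnot B))): β-rule — branch into (((D \lor \lnot C) \to \lnot A) \land ((A \lor C) \to \lnot D))  //  (\lnot C \leftrightarrow (A \leftrightarrow \lnot B)).
  branch 1 (add (((D \lor \lnot C) \to \lnot A) \land ((A \lor C) \to \lnot D))):
    (((D \lor \lnot C) \to \lnot A) \land ((A \lor C) \to \lnot D)): α-rule — add ((D \lor \lnot C) \to \lnot A), ((A \lor C) \to \lnot D).
    ((D \lor \lnot C) \to \lnot A): β-rule — branch into \lnot (D \lor \lnot C)  //  \lnot A.
      branch 1.1 (add \lnot (D \lor \lnot C)):
        \lnot (D \lor \lnot C): α-rule — add \lnot D, \lnot \lnot C.
        ((A \lor C) \to \lnot D): β-rule — branch into \lnot (A \lor C)  //  \lnot D.
          branch 1.1.1 (add \lnot (A \lor C)):
            \lnot (A \lor C): α-rule — add \lnot A, \lnot C.
            × closes — contains both C and \lnot C.
          branch 1.1.2 (add \lnot D):
            ○ open, literals {C=T, D=F}.
      branch 1.2 (add \lnot A):
        ((A \lor C) \to \lnot D): β-rule — branch into \lnot (A \lor C)  //  \lnot D.
          branch 1.2.1 (add \lnot (A \lor C)):
            \lnot (A \lor C): α-rule — add \lnot A, \lnot C.
            ○ open, literals {A=F, C=F}.
          branch 1.2.2 (add \lnot D):
            ○ open, literals {A=F, D=F}.
  branch 2 (add (\lnot C \leftrightarrow (A \leftrightarrow \lnot B))):
    (\lnot C \leftrightarrow (A \leftrightarrow \lnot B)): β-rule — branch into \lnot C, (A \leftrightarrow \lnot B)  //  \lnot \lnot C, \lnot (A \leftrightarrow \lnot B).
      branch 2.1 (add \lnot C, (A \leftrightarrow \lnot B)):
        (A \leftrightarrow \lnot B): β-rule — branch into A, \lnot B  //  \lnot A, \lnot \lnot B.
          branch 2.1.1 (add A, \lnot B):
            ○ open, literals {A=T, B=F, C=F}.
          branch 2.1.2 (add \lnot A, \lnot \lnot B):
            ○ open, literals {A=F, B=T, C=F}.
      branch 2.2 (add \lnot \lnot C, \lnot (A \leftrightarrow \lnot B)):
        \lnot (A \leftrightarrow \lnot B): β-rule — branch into A, \lnot \lnot B  //  \lnot A, \lnot B.
          branch 2.2.1 (add A, \lnot \lnot B):
            ○ open, literals {A=T, B=T, C=T}.
          branch 2.2.2 (add \lnot A, \lnot B):
            ○ open, literals {A=F, B=F, C=T}.
1 branch closed, 7 open.
Each open branch fixes some atoms; the unmentioned ones are free. Counting distinct full assignments: branch {C=T, D=F} (B, A) contributes 4 new; branch {A=F, C=F} (D, B) contributes 4 new; branch {A=F, D=F} (B, C) contributes 0 new; branch {A=T, B=F, C=F} (D) contributes 2 new; branch {A=F, B=T, C=F} (D) contributes 0 new; branch {A=T, B=T, C=T} (D) contributes 1 new; branch {A=F, B=F, C=T} (D) contributes 1 new. Total: 12.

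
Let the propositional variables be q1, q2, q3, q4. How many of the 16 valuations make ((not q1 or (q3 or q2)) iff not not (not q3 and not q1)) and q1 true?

Initial set: {T (((not q1 or (q3 or q2)) iff not not (not q3 and not q1)) and q1)}.
T (((not q1 or (q3 or q2)) iff not not (not q3 and not q1)) and q1): α-rule — add T ((not q1 or (q3 or q2)) iff not not (not q3 and not q1)), T q1.
T ((not q1 or (q3 or q2)) iff not not (not q3 and not q1)): β-rule — branch into T (not q1 or (q3 or q2)), T not not (not q3 and not q1)  //  F (not q1 or (q3 or q2)), F not not (not q3 and not q1).
  branch 1 (add T (not q1 or (q3 or q2)), T not not (not q3 and not q1)):
    T not not (not q3 and not q1): drop double negation, giving T (not q3 and not q1).
    T (not q3 and not q1): α-rule — add T not q3, T not q1.
    × closes — contains both q1 and not q1.
  branch 2 (add F (not q1 or (q3 or q2)), F not not (not q3 and not q1)):
    F (not q1 or (q3 or q2)): α-rule — add F not q1, F (q3 or q2).
    F not not (not q3 and not q1): drop double negation, giving F (not q3 and not q1).
    F (q3 or q2): α-rule — add F q3, F q2.
    F (not q3 and not q1): β-rule — branch into F not q3  //  F not q1.
      branch 2.1 (add F not q3):
        × closes — contains both q3 and not q3.
      branch 2.2 (add F not q1):
        ○ open, literals {q1=T, q2=F, q3=F}.
2 branches closed, 1 open.
Each open branch fixes some atoms; the unmentioned ones are free. Counting distinct full assignments: branch {q1=T, q2=F, q3=F} (q4) contributes 2 new. Total: 2.

2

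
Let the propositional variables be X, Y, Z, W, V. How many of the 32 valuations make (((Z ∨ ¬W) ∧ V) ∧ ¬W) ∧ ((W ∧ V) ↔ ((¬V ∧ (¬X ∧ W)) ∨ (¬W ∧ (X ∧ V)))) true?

Initial set: {((((Z ∨ ¬W) ∧ V) ∧ ¬W) ∧ ((W ∧ V) ↔ ((¬V ∧ (¬X ∧ W)) ∨ (¬W ∧ (X ∧ V)))))}.
((((Z ∨ ¬W) ∧ V) ∧ ¬W) ∧ ((W ∧ V) ↔ ((¬V ∧ (¬X ∧ W)) ∨ (¬W ∧ (X ∧ V))))): α-rule — add (((Z ∨ ¬W) ∧ V) ∧ ¬W), ((W ∧ V) ↔ ((¬V ∧ (¬X ∧ W)) ∨ (¬W ∧ (X ∧ V)))).
(((Z ∨ ¬W) ∧ V) ∧ ¬W): α-rule — add ((Z ∨ ¬W) ∧ V), ¬W.
((Z ∨ ¬W) ∧ V): α-rule — add (Z ∨ ¬W), V.
((W ∧ V) ↔ ((¬V ∧ (¬X ∧ W)) ∨ (¬W ∧ (X ∧ V)))): β-rule — branch into (W ∧ V), ((¬V ∧ (¬X ∧ W)) ∨ (¬W ∧ (X ∧ V)))  //  ¬(W ∧ V), ¬((¬V ∧ (¬X ∧ W)) ∨ (¬W ∧ (X ∧ V))).
  branch 1 (add (W ∧ V), ((¬V ∧ (¬X ∧ W)) ∨ (¬W ∧ (X ∧ V)))):
    (W ∧ V): α-rule — add W, V.
    × closes — contains both W and ¬W.
  branch 2 (add ¬(W ∧ V), ¬((¬V ∧ (¬X ∧ W)) ∨ (¬W ∧ (X ∧ V)))):
    ¬((¬V ∧ (¬X ∧ W)) ∨ (¬W ∧ (X ∧ V))): α-rule — add ¬(¬V ∧ (¬X ∧ W)), ¬(¬W ∧ (X ∧ V)).
    (Z ∨ ¬W): β-rule — branch into Z  //  ¬W.
      branch 2.1 (add Z):
        ¬(W ∧ V): β-rule — branch into ¬W  //  ¬V.
          branch 2.1.1 (add ¬W):
            ¬(¬V ∧ (¬X ∧ W)): β-rule — branch into ¬¬V  //  ¬(¬X ∧ W).
              branch 2.1.1.1 (add ¬¬V):
                ¬(¬W ∧ (X ∧ V)): β-rule — branch into ¬¬W  //  ¬(X ∧ V).
                  branch 2.1.1.1.1 (add ¬¬W):
                    × closes — contains both W and ¬W.
                  branch 2.1.1.1.2 (add ¬(X ∧ V)):
                    ¬(X ∧ V): β-rule — branch into ¬X  //  ¬V.
                      branch 2.1.1.1.2.1 (add ¬X):
                        ○ open, literals {V=true, W=false, X=false, Z=true}.
                      branch 2.1.1.1.2.2 (add ¬V):
                        × closes — contains both V and ¬V.
              branch 2.1.1.2 (add ¬(¬X ∧ W)):
                ¬(¬W ∧ (X ∧ V)): β-rule — branch into ¬¬W  //  ¬(X ∧ V).
                  branch 2.1.1.2.1 (add ¬¬W):
                    × closes — contains both W and ¬W.
                  branch 2.1.1.2.2 (add ¬(X ∧ V)):
                    ¬(¬X ∧ W): β-rule — branch into ¬¬X  //  ¬W.
                      branch 2.1.1.2.2.1 (add ¬¬X):
                        ¬(X ∧ V): β-rule — branch into ¬X  //  ¬V.
                          branch 2.1.1.2.2.1.1 (add ¬X):
                            × closes — contains both X and ¬X.
                          branch 2.1.1.2.2.1.2 (add ¬V):
                            × closes — contains both V and ¬V.
                      branch 2.1.1.2.2.2 (add ¬W):
                        ¬(X ∧ V): β-rule — branch into ¬X  //  ¬V.
                          branch 2.1.1.2.2.2.1 (add ¬X):
                            ○ open, literals {V=true, W=false, X=false, Z=true}.
                          branch 2.1.1.2.2.2.2 (add ¬V):
                            × closes — contains both V and ¬V.
          branch 2.1.2 (add ¬V):
            × closes — contains both V and ¬V.
      branch 2.2 (add ¬W):
        ¬(W ∧ V): β-rule — branch into ¬W  //  ¬V.
          branch 2.2.1 (add ¬W):
            ¬(¬V ∧ (¬X ∧ W)): β-rule — branch into ¬¬V  //  ¬(¬X ∧ W).
              branch 2.2.1.1 (add ¬¬V):
                ¬(¬W ∧ (X ∧ V)): β-rule — branch into ¬¬W  //  ¬(X ∧ V).
                  branch 2.2.1.1.1 (add ¬¬W):
                    × closes — contains both W and ¬W.
                  branch 2.2.1.1.2 (add ¬(X ∧ V)):
                    ¬(X ∧ V): β-rule — branch into ¬X  //  ¬V.
                      branch 2.2.1.1.2.1 (add ¬X):
                        ○ open, literals {V=true, W=false, X=false}.
                      branch 2.2.1.1.2.2 (add ¬V):
                        × closes — contains both V and ¬V.
              branch 2.2.1.2 (add ¬(¬X ∧ W)):
                ¬(¬W ∧ (X ∧ V)): β-rule — branch into ¬¬W  //  ¬(X ∧ V).
                  branch 2.2.1.2.1 (add ¬¬W):
                    × closes — contains both W and ¬W.
                  branch 2.2.1.2.2 (add ¬(X ∧ V)):
                    ¬(¬X ∧ W): β-rule — branch into ¬¬X  //  ¬W.
                      branch 2.2.1.2.2.1 (add ¬¬X):
                        ¬(X ∧ V): β-rule — branch into ¬X  //  ¬V.
                          branch 2.2.1.2.2.1.1 (add ¬X):
                            × closes — contains both X and ¬X.
                          branch 2.2.1.2.2.1.2 (add ¬V):
                            × closes — contains both V and ¬V.
                      branch 2.2.1.2.2.2 (add ¬W):
                        ¬(X ∧ V): β-rule — branch into ¬X  //  ¬V.
                          branch 2.2.1.2.2.2.1 (add ¬X):
                            ○ open, literals {V=true, W=false, X=false}.
                          branch 2.2.1.2.2.2.2 (add ¬V):
                            × closes — contains both V and ¬V.
          branch 2.2.2 (add ¬V):
            × closes — contains both V and ¬V.
15 branches closed, 4 open.
Each open branch fixes some atoms; the unmentioned ones are free. Counting distinct full assignments: branch {V=true, W=false, X=false, Z=true} (Y) contributes 2 new; branch {V=true, W=false, X=false, Z=true} (Y) contributes 0 new; branch {V=true, W=false, X=false} (Y, Z) contributes 2 new; branch {V=true, W=false, X=false} (Y, Z) contributes 0 new. Total: 4.

4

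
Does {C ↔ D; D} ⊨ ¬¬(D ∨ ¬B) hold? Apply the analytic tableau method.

Yes

Initial set: {(C ↔ D); D; ¬¬¬(D ∨ ¬B)}.
¬¬¬(D ∨ ¬B): drop double negation, giving ¬(D ∨ ¬B).
¬(D ∨ ¬B): α-rule — add ¬D, ¬¬B.
× closes — contains both D and ¬D.
All 1 branch closes.
Every branch closed, so the premises entail the conclusion.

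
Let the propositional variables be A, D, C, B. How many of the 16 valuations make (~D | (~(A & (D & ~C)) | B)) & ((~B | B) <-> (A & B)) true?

4

Initial set: {((~D | (~(A & (D & ~C)) | B)) & ((~B | B) <-> (A & B)))}.
((~D | (~(A & (D & ~C)) | B)) & ((~B | B) <-> (A & B))): α-rule — add (~D | (~(A & (D & ~C)) | B)), ((~B | B) <-> (A & B)).
(~D | (~(A & (D & ~C)) | B)): β-rule — branch into ~D  //  (~(A & (D & ~C)) | B).
  branch 1 (add ~D):
    ((~B | B) <-> (A & B)): β-rule — branch into (~B | B), (A & B)  //  ~(~B | B), ~(A & B).
      branch 1.1 (add (~B | B), (A & B)):
        (A & B): α-rule — add A, B.
        (~B | B): β-rule — branch into ~B  //  B.
          branch 1.1.1 (add ~B):
            × closes — contains both B and ~B.
          branch 1.1.2 (add B):
            ○ open, literals {A=1, B=1, D=0}.
      branch 1.2 (add ~(~B | B), ~(A & B)):
        ~(~B | B): α-rule — add ~~B, ~B.
        × closes — contains both B and ~B.
  branch 2 (add (~(A & (D & ~C)) | B)):
    ((~B | B) <-> (A & B)): β-rule — branch into (~B | B), (A & B)  //  ~(~B | B), ~(A & B).
      branch 2.1 (add (~B | B), (A & B)):
        (A & B): α-rule — add A, B.
        (~(A & (D & ~C)) | B): β-rule — branch into ~(A & (D & ~C))  //  B.
          branch 2.1.1 (add ~(A & (D & ~C))):
            (~B | B): β-rule — branch into ~B  //  B.
              branch 2.1.1.1 (add ~B):
                × closes — contains both B and ~B.
              branch 2.1.1.2 (add B):
                ~(A & (D & ~C)): β-rule — branch into ~A  //  ~(D & ~C).
                  branch 2.1.1.2.1 (add ~A):
                    × closes — contains both A and ~A.
                  branch 2.1.1.2.2 (add ~(D & ~C)):
                    ~(D & ~C): β-rule — branch into ~D  //  ~~C.
                      branch 2.1.1.2.2.1 (add ~D):
                        ○ open, literals {A=1, B=1, D=0}.
                      branch 2.1.1.2.2.2 (add ~~C):
                        ○ open, literals {A=1, B=1, C=1}.
          branch 2.1.2 (add B):
            (~B | B): β-rule — branch into ~B  //  B.
              branch 2.1.2.1 (add ~B):
                × closes — contains both B and ~B.
              branch 2.1.2.2 (add B):
                ○ open, literals {A=1, B=1}.
      branch 2.2 (add ~(~B | B), ~(A & B)):
        ~(~B | B): α-rule — add ~~B, ~B.
        × closes — contains both B and ~B.
6 branches closed, 4 open.
Each open branch fixes some atoms; the unmentioned ones are free. Counting distinct full assignments: branch {A=1, B=1, D=0} (C) contributes 2 new; branch {A=1, B=1, D=0} (C) contributes 0 new; branch {A=1, B=1, C=1} (D) contributes 1 new; branch {A=1, B=1} (D, C) contributes 1 new. Total: 4.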